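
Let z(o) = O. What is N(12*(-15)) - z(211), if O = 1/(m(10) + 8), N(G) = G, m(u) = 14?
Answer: -3961/22 ≈ -180.05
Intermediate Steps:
O = 1/22 (O = 1/(14 + 8) = 1/22 ≈ 0.045455)
z(o) = 1/22
N(12*(-15)) - z(211) = 12*(-15) - 1*1/22 = -180 - 1/22 = -3961/22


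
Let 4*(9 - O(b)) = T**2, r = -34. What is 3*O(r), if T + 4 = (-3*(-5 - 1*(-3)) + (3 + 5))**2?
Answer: -27621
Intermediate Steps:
T = 192 (T = -4 + (-3*(-5 - 1*(-3)) + (3 + 5))**2 = -4 + (-3*(-5 + 3) + 8)**2 = -4 + (-3*(-2) + 8)**2 = -4 + (6 + 8)**2 = -4 + 14**2 = -4 + 196 = 192)
O(b) = -9207 (O(b) = 9 - 1/4*192**2 = 9 - 1/4*36864 = 9 - 9216 = -9207)
3*O(r) = 3*(-9207) = -27621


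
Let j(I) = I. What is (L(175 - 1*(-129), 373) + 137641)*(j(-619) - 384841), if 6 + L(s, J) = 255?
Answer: -53151079400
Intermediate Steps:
L(s, J) = 249 (L(s, J) = -6 + 255 = 249)
(L(175 - 1*(-129), 373) + 137641)*(j(-619) - 384841) = (249 + 137641)*(-619 - 384841) = 137890*(-385460) = -53151079400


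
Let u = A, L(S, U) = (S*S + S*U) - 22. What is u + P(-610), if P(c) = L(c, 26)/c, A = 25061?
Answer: 7465496/305 ≈ 24477.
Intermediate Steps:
L(S, U) = -22 + S**2 + S*U (L(S, U) = (S**2 + S*U) - 22 = -22 + S**2 + S*U)
P(c) = (-22 + c**2 + 26*c)/c (P(c) = (-22 + c**2 + c*26)/c = (-22 + c**2 + 26*c)/c)
u = 25061
u + P(-610) = 25061 + (26 - 610 - 22/(-610)) = 25061 + (26 - 610 - 22*(-1/610)) = 25061 + (26 - 610 + 11/305) = 25061 - 178109/305 = 7465496/305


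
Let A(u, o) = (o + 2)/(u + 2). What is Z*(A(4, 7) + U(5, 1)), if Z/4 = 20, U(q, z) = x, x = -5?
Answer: -280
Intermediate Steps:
U(q, z) = -5
A(u, o) = (2 + o)/(2 + u)
Z = 80 (Z = 4*20 = 80)
Z*(A(4, 7) + U(5, 1)) = 80*((2 + 7)/(2 + 4) - 5) = 80*(9/6 - 5) = 80*((⅙)*9 - 5) = 80*(3/2 - 5) = 80*(-7/2) = -280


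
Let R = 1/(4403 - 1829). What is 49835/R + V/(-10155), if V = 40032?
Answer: 434211843306/3385 ≈ 1.2828e+8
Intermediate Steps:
R = 1/2574 ≈ 0.00038850
49835/R + V/(-10155) = 49835/(1/2574) + 40032/(-10155) = 49835*2574 + 40032*(-1/10155) = 128275290 - 13344/3385 = 434211843306/3385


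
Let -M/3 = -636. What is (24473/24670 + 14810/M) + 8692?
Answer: 51193453288/5883795 ≈ 8700.8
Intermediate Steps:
M = 1908 (M = -3*(-636) = 1908)
(24473/24670 + 14810/M) + 8692 = (24473/24670 + 14810/1908) + 8692 = (24473*(1/24670) + 14810*(1/1908)) + 8692 = (24473/24670 + 7405/954) + 8692 = 51507148/5883795 + 8692 = 51193453288/5883795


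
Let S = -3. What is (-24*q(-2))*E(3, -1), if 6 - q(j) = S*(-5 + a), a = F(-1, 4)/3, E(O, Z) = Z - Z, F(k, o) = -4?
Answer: 0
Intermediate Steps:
E(O, Z) = 0
a = -4/3 ≈ -1.3333
q(j) = -13 (q(j) = 6 - (-3)*(-5 - 4/3) = 6 - (-3)*(-19)/3 = 6 - 1*19 = 6 - 19 = -13)
(-24*q(-2))*E(3, -1) = -24*(-13)*0 = 312*0 = 0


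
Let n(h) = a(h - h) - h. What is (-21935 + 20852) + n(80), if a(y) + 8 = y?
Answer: -1171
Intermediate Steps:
a(y) = -8 + y
n(h) = -8 - h (n(h) = (-8 + (h - h)) - h = (-8 + 0) - h = -8 - h)
(-21935 + 20852) + n(80) = (-21935 + 20852) + (-8 - 1*80) = -1083 + (-8 - 80) = -1083 - 88 = -1171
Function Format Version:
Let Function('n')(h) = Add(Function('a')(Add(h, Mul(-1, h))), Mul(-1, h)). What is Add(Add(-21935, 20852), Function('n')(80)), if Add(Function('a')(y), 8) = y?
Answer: -1171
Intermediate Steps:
Function('a')(y) = Add(-8, y)
Function('n')(h) = Add(-8, Mul(-1, h)) (Function('n')(h) = Add(Add(-8, Add(h, Mul(-1, h))), Mul(-1, h)) = Add(Add(-8, 0), Mul(-1, h)) = Add(-8, Mul(-1, h)))
Add(Add(-21935, 20852), Function('n')(80)) = Add(Add(-21935, 20852), Add(-8, Mul(-1, 80))) = Add(-1083, Add(-8, -80)) = Add(-1083, -88) = -1171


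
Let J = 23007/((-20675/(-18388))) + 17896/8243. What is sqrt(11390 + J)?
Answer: sqrt(37007394215157427018)/34084805 ≈ 178.48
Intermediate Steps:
J = 3487593537788/170424025 (J = 23007/((-20675*(-1/18388))) + 17896*(1/8243) = 23007/(20675/18388) + 17896/8243 = 23007*(18388/20675) + 17896/8243 = 423052716/20675 + 17896/8243 = 3487593537788/170424025 ≈ 20464.)
sqrt(11390 + J) = sqrt(11390 + 3487593537788/170424025) = sqrt(5428723182538/170424025) = sqrt(37007394215157427018)/34084805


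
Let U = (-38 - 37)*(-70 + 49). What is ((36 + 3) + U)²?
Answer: 2604996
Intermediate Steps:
U = 1575 (U = -75*(-21) = 1575)
((36 + 3) + U)² = ((36 + 3) + 1575)² = (39 + 1575)² = 1614² = 2604996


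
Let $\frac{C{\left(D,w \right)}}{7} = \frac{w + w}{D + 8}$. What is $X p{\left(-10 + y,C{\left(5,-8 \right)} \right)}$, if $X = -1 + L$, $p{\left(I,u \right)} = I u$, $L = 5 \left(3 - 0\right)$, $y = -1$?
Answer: $\frac{17248}{13} \approx 1326.8$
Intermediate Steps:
$C{\left(D,w \right)} = \frac{14 w}{8 + D}$ ($C{\left(D,w \right)} = 7 \frac{w + w}{D + 8} = 7 \frac{2 w}{8 + D} = \frac{14 w}{8 + D}$)
$L = 15$ ($L = 5 \left(3 + 0\right) = 5 \cdot 3 = 15$)
$X = 14$ ($X = -1 + 15 = 14$)
$X p{\left(-10 + y,C{\left(5,-8 \right)} \right)} = 14 \left(-10 - 1\right) 14 \left(-8\right) \frac{1}{8 + 5} = 14 \left(- 11 \cdot 14 \left(-8\right) \frac{1}{13}\right) = 14 \left(\left(-11\right) \left(- \frac{112}{13}\right)\right) = 14 \cdot \frac{1232}{13} = \frac{17248}{13}$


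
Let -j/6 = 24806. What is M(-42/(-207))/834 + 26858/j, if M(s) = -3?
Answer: -951920/5172051 ≈ -0.18405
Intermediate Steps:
j = -148836 (j = -6*24806 = -148836)
M(-42/(-207))/834 + 26858/j = -3/834 + 26858/(-148836) = -3*1/834 + 26858*(-1/148836) = -1/278 - 13429/74418 = -951920/5172051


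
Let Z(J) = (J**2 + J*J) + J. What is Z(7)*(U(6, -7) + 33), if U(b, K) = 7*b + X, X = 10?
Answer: 8925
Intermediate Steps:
U(b, K) = 10 + 7*b (U(b, K) = 7*b + 10 = 10 + 7*b)
Z(J) = J + 2*J**2 (Z(J) = (J**2 + J**2) + J = 2*J**2 + J = J + 2*J**2)
Z(7)*(U(6, -7) + 33) = (7*(1 + 2*7))*((10 + 7*6) + 33) = (7*(1 + 14))*((10 + 42) + 33) = (7*15)*(52 + 33) = 105*85 = 8925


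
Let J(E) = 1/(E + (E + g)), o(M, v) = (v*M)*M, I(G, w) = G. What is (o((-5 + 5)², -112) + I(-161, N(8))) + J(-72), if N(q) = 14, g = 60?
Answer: -13525/84 ≈ -161.01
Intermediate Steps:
o(M, v) = v*M² (o(M, v) = (M*v)*M = v*M²)
J(E) = 1/(60 + 2*E) (J(E) = 1/(E + (E + 60)) = 1/(E + (60 + E)) = 1/(60 + 2*E))
(o((-5 + 5)², -112) + I(-161, N(8))) + J(-72) = (-112*(-5 + 5)⁴ - 161) + 1/(2*(30 - 72)) = (-112*(0²)² - 161) + (½)/(-42) = (-112*0² - 161) + (½)*(-1/42) = (-112*0 - 161) - 1/84 = (0 - 161) - 1/84 = -161 - 1/84 = -13525/84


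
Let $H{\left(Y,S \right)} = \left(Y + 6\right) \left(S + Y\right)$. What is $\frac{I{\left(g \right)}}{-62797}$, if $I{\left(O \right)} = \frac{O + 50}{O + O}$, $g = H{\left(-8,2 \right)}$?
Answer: $- \frac{31}{753564} \approx -4.1138 \cdot 10^{-5}$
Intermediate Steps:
$H{\left(Y,S \right)} = \left(6 + Y\right) \left(S + Y\right)$
$g = 12$ ($g = \left(-8\right)^{2} + 6 \cdot 2 + 6 \left(-8\right) + 2 \left(-8\right) = 64 + 12 - 48 - 16 = 12$)
$I{\left(O \right)} = \frac{50 + O}{2 O}$
$\frac{I{\left(g \right)}}{-62797} = \frac{\frac{1}{2} \cdot \frac{1}{12} \left(50 + 12\right)}{-62797} = \frac{1}{2} \cdot \frac{1}{12} \cdot 62 \left(- \frac{1}{62797}\right) = \frac{31}{12} \left(- \frac{1}{62797}\right) = - \frac{31}{753564}$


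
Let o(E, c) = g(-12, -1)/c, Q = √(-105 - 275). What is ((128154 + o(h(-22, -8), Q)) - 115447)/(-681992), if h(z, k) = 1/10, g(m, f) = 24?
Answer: -12707/681992 + 3*I*√95/16197310 ≈ -0.018632 + 1.8053e-6*I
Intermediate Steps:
h(z, k) = ⅒
Q = 2*I*√95 (Q = √(-380) = 2*I*√95 ≈ 19.494*I)
o(E, c) = 24/c
((128154 + o(h(-22, -8), Q)) - 115447)/(-681992) = ((128154 + 24/((2*I*√95))) - 115447)/(-681992) = ((128154 + 24*(-I*√95/190)) - 115447)*(-1/681992) = ((128154 - 12*I*√95/95) - 115447)*(-1/681992) = (12707 - 12*I*√95/95)*(-1/681992) = -12707/681992 + 3*I*√95/16197310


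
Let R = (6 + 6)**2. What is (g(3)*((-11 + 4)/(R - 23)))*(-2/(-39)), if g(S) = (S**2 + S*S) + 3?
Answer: -98/1573 ≈ -0.062301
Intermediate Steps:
g(S) = 3 + 2*S**2 (g(S) = (S**2 + S**2) + 3 = 2*S**2 + 3 = 3 + 2*S**2)
R = 144 (R = 12**2 = 144)
(g(3)*((-11 + 4)/(R - 23)))*(-2/(-39)) = ((3 + 2*3**2)*((-11 + 4)/(144 - 23)))*(-2/(-39)) = ((3 + 2*9)*(-7/121))*(-2*(-1/39)) = ((3 + 18)*(-7*1/121))*(2/39) = (21*(-7/121))*(2/39) = -147/121*2/39 = -98/1573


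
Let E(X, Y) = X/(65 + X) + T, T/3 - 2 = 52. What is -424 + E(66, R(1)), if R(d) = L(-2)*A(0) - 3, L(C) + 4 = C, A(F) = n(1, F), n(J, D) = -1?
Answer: -34256/131 ≈ -261.50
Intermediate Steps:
A(F) = -1
T = 162 (T = 6 + 3*52 = 6 + 156 = 162)
L(C) = -4 + C
R(d) = 3 (R(d) = (-4 - 2)*(-1) - 3 = -6*(-1) - 3 = 6 - 3 = 3)
E(X, Y) = 162 + X/(65 + X) (E(X, Y) = X/(65 + X) + 162 = 162 + X/(65 + X))
-424 + E(66, R(1)) = -424 + (10530 + 163*66)/(65 + 66) = -424 + (10530 + 10758)/131 = -424 + (1/131)*21288 = -424 + 21288/131 = -34256/131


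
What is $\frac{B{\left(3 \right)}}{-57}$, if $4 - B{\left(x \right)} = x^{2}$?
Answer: $\frac{5}{57} \approx 0.087719$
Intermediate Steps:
$B{\left(x \right)} = 4 - x^{2}$
$\frac{B{\left(3 \right)}}{-57} = \frac{4 - 3^{2}}{-57} = \left(4 - 9\right) \left(- \frac{1}{57}\right) = \left(-5\right) \left(- \frac{1}{57}\right) = \frac{5}{57}$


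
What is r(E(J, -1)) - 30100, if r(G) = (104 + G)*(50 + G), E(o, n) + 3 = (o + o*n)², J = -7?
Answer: -25353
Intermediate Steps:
E(o, n) = -3 + (o + n*o)² (E(o, n) = -3 + (o + o*n)² = -3 + (o + n*o)²)
r(G) = (50 + G)*(104 + G)
r(E(J, -1)) - 30100 = (5200 + (-3 + (-7)²*(1 - 1)²)² + 154*(-3 + (-7)²*(1 - 1)²)) - 30100 = (5200 + (-3 + 49*0²)² + 154*(-3 + 49*0²)) - 30100 = (5200 + (-3 + 49*0)² + 154*(-3 + 49*0)) - 30100 = (5200 + (-3 + 0)² + 154*(-3 + 0)) - 30100 = (5200 + (-3)² + 154*(-3)) - 30100 = (5200 + 9 - 462) - 30100 = 4747 - 30100 = -25353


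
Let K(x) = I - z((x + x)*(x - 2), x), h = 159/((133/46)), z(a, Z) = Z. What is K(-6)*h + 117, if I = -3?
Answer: 37503/133 ≈ 281.98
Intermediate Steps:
h = 7314/133 (h = 159/((133*(1/46))) = 159/(133/46) = 159*(46/133) = 7314/133 ≈ 54.992)
K(x) = -3 - x
K(-6)*h + 117 = (-3 - 1*(-6))*(7314/133) + 117 = (-3 + 6)*(7314/133) + 117 = 3*(7314/133) + 117 = 21942/133 + 117 = 37503/133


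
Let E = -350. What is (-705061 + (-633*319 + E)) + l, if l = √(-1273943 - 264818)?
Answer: -907338 + I*√1538761 ≈ -9.0734e+5 + 1240.5*I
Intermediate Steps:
l = I*√1538761 (l = √(-1538761) = I*√1538761 ≈ 1240.5*I)
(-705061 + (-633*319 + E)) + l = (-705061 + (-633*319 - 350)) + I*√1538761 = (-705061 + (-201927 - 350)) + I*√1538761 = (-705061 - 202277) + I*√1538761 = -907338 + I*√1538761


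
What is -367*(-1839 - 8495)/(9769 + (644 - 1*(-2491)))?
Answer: 1896289/6452 ≈ 293.91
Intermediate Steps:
-367*(-1839 - 8495)/(9769 + (644 - 1*(-2491))) = -(-3792578)/(9769 + (644 + 2491)) = -(-3792578)/(9769 + 3135) = -(-3792578)/12904 = -367*(-5167/6452) = 1896289/6452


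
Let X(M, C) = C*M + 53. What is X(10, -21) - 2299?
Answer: -2456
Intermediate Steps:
X(M, C) = 53 + C*M
X(10, -21) - 2299 = (53 - 21*10) - 2299 = (53 - 210) - 2299 = -157 - 2299 = -2456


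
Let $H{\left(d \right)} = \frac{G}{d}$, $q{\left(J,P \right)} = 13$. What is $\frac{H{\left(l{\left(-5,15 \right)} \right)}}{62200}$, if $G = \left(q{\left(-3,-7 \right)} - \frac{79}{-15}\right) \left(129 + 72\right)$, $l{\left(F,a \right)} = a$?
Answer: $\frac{9179}{2332500} \approx 0.0039353$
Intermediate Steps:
$G = \frac{18358}{5}$ ($G = \left(13 - \frac{79}{-15}\right) \left(129 + 72\right) = \left(13 - - \frac{79}{15}\right) 201 = \left(13 + \frac{79}{15}\right) 201 = \frac{274}{15} \cdot 201 = \frac{18358}{5} \approx 3671.6$)
$H{\left(d \right)} = \frac{18358}{5 d}$
$\frac{H{\left(l{\left(-5,15 \right)} \right)}}{62200} = \frac{\frac{18358}{5} \cdot \frac{1}{15}}{62200} = \frac{18358}{5} \cdot \frac{1}{15} \cdot \frac{1}{62200} = \frac{18358}{75} \cdot \frac{1}{62200} = \frac{9179}{2332500}$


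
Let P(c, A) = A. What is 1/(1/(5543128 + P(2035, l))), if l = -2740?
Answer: 5540388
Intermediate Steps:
1/(1/(5543128 + P(2035, l))) = 1/(1/(5543128 - 2740)) = 1/(1/5540388) = 5540388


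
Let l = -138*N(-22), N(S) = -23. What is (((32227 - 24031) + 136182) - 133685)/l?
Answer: 10693/3174 ≈ 3.3689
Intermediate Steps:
l = 3174 (l = -138*(-23) = 3174)
(((32227 - 24031) + 136182) - 133685)/l = (((32227 - 24031) + 136182) - 133685)/3174 = ((8196 + 136182) - 133685)*(1/3174) = (144378 - 133685)*(1/3174) = 10693*(1/3174) = 10693/3174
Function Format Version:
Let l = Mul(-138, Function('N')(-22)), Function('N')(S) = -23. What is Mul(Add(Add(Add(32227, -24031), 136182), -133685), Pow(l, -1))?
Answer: Rational(10693, 3174) ≈ 3.3689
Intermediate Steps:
l = 3174 (l = Mul(-138, -23) = 3174)
Mul(Add(Add(Add(32227, -24031), 136182), -133685), Pow(l, -1)) = Mul(Add(Add(Add(32227, -24031), 136182), -133685), Pow(3174, -1)) = Mul(Add(Add(8196, 136182), -133685), Rational(1, 3174)) = Mul(Add(144378, -133685), Rational(1, 3174)) = Mul(10693, Rational(1, 3174)) = Rational(10693, 3174)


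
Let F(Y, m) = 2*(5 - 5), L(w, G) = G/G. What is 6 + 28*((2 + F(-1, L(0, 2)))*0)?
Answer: 6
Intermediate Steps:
L(w, G) = 1
F(Y, m) = 0 (F(Y, m) = 2*0 = 0)
6 + 28*((2 + F(-1, L(0, 2)))*0) = 6 + 28*((2 + 0)*0) = 6 + 28*(2*0) = 6 + 28*0 = 6 + 0 = 6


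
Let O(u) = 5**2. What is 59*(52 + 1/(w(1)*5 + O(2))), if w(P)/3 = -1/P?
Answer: 30739/10 ≈ 3073.9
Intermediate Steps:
w(P) = -3/P (w(P) = 3*(-1/P) = -3/P)
O(u) = 25
59*(52 + 1/(w(1)*5 + O(2))) = 59*(52 + 1/(-3/1*5 + 25)) = 59*(52 + 1/(-3*1*5 + 25)) = 59*(52 + 1/(-3*5 + 25)) = 59*(52 + 1/(-15 + 25)) = 59*(52 + 1/10) = 59*(521/10) = 30739/10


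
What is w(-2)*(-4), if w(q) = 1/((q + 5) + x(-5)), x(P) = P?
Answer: 2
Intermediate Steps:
w(q) = 1/q (w(q) = 1/((q + 5) - 5) = 1/((5 + q) - 5) = 1/q)
w(-2)*(-4) = -4/(-2) = -½*(-4) = 2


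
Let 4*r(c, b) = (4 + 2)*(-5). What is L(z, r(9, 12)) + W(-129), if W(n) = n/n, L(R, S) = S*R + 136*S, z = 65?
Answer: -3013/2 ≈ -1506.5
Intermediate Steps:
r(c, b) = -15/2 (r(c, b) = ((4 + 2)*(-5))/4 = (6*(-5))/4 = (¼)*(-30) = -15/2)
L(R, S) = 136*S + R*S (L(R, S) = R*S + 136*S = 136*S + R*S)
W(n) = 1
L(z, r(9, 12)) + W(-129) = -15*(136 + 65)/2 + 1 = -15/2*201 + 1 = -3015/2 + 1 = -3013/2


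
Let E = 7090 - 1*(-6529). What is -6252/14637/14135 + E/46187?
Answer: 939133518927/3185270982355 ≈ 0.29484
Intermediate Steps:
E = 13619 (E = 7090 + 6529 = 13619)
-6252/14637/14135 + E/46187 = -6252/14637/14135 + 13619/46187 = -6252*1/14637*(1/14135) + 13619*(1/46187) = -2084/4879*1/14135 + 13619/46187 = -2084/68964665 + 13619/46187 = 939133518927/3185270982355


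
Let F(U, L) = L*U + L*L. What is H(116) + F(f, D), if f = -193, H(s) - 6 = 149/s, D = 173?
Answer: -400515/116 ≈ -3452.7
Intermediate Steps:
H(s) = 6 + 149/s
F(U, L) = L² + L*U (F(U, L) = L*U + L² = L² + L*U)
H(116) + F(f, D) = (6 + 149/116) + 173*(173 - 193) = (6 + 149*(1/116)) + 173*(-20) = (6 + 149/116) - 3460 = 845/116 - 3460 = -400515/116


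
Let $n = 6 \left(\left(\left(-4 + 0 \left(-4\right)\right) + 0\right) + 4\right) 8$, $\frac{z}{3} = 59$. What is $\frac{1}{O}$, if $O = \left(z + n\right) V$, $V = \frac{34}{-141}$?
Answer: $- \frac{47}{2006} \approx -0.02343$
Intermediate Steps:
$z = 177$ ($z = 3 \cdot 59 = 177$)
$V = - \frac{34}{141}$ ($V = 34 \left(- \frac{1}{141}\right) = - \frac{34}{141} \approx -0.24113$)
$n = 0$ ($n = 6 \left(\left(\left(-4 + 0\right) + 0\right) + 4\right) 8 = 6 \left(\left(-4 + 0\right) + 4\right) 8 = 6 \left(-4 + 4\right) 8 = 6 \cdot 0 \cdot 8 = 0 \cdot 8 = 0$)
$O = - \frac{2006}{47}$ ($O = \left(177 + 0\right) \left(- \frac{34}{141}\right) = 177 \left(- \frac{34}{141}\right) = - \frac{2006}{47} \approx -42.681$)
$\frac{1}{O} = \frac{1}{- \frac{2006}{47}} = - \frac{47}{2006}$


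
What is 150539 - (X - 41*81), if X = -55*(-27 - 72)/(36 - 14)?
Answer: 307225/2 ≈ 1.5361e+5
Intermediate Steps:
X = 495/2 (X = -(-5445)/22 = -55*(-9/2) = 495/2 ≈ 247.50)
150539 - (X - 41*81) = 150539 - (495/2 - 41*81) = 150539 - (495/2 - 1*3321) = 150539 - (495/2 - 3321) = 150539 - 1*(-6147/2) = 150539 + 6147/2 = 307225/2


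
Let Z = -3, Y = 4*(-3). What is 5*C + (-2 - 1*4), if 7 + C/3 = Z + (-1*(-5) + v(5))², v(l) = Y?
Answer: 579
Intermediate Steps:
Y = -12
v(l) = -12
C = 117 (C = -21 + 3*(-3 + (-1*(-5) - 12)²) = -21 + 3*(-3 + (5 - 12)²) = -21 + 3*(-3 + (-7)²) = -21 + 3*(-3 + 49) = -21 + 3*46 = -21 + 138 = 117)
5*C + (-2 - 1*4) = 5*117 + (-2 - 1*4) = 585 + (-2 - 4) = 585 - 6 = 579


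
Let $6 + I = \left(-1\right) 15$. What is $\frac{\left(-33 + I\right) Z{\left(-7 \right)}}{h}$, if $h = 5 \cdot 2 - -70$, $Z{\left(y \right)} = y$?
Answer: $\frac{189}{40} \approx 4.725$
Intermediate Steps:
$I = -21$ ($I = -6 - 15 = -21$)
$h = 80$ ($h = 10 + 70 = 80$)
$\frac{\left(-33 + I\right) Z{\left(-7 \right)}}{h} = \frac{\left(-33 - 21\right) \left(-7\right)}{80} = \left(-54\right) \left(-7\right) \frac{1}{80} = 378 \cdot \frac{1}{80} = \frac{189}{40}$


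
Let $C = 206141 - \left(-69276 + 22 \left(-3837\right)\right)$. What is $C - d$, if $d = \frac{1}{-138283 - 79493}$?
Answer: $\frac{78362555857}{217776} \approx 3.5983 \cdot 10^{5}$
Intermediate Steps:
$d = - \frac{1}{217776}$ ($d = \frac{1}{-217776} = - \frac{1}{217776} \approx -4.5919 \cdot 10^{-6}$)
$C = 359831$ ($C = 206141 + \left(69276 - -84414\right) = 206141 + \left(69276 + 84414\right) = 206141 + 153690 = 359831$)
$C - d = 359831 - - \frac{1}{217776} = 359831 + \frac{1}{217776} = \frac{78362555857}{217776}$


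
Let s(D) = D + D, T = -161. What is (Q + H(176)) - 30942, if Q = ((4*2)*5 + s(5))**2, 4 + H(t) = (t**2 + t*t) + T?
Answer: 33345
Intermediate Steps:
s(D) = 2*D
H(t) = -165 + 2*t**2 (H(t) = -4 + ((t**2 + t*t) - 161) = -4 + ((t**2 + t**2) - 161) = -4 + (2*t**2 - 161) = -4 + (-161 + 2*t**2) = -165 + 2*t**2)
Q = 2500 (Q = ((4*2)*5 + 2*5)**2 = (8*5 + 10)**2 = (40 + 10)**2 = 50**2 = 2500)
(Q + H(176)) - 30942 = (2500 + (-165 + 2*176**2)) - 30942 = (2500 + (-165 + 2*30976)) - 30942 = (2500 + (-165 + 61952)) - 30942 = (2500 + 61787) - 30942 = 64287 - 30942 = 33345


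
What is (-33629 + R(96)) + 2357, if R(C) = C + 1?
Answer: -31175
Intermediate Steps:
R(C) = 1 + C
(-33629 + R(96)) + 2357 = (-33629 + (1 + 96)) + 2357 = (-33629 + 97) + 2357 = -33532 + 2357 = -31175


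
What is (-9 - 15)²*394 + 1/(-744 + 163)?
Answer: 131854463/581 ≈ 2.2694e+5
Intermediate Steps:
(-9 - 15)²*394 + 1/(-744 + 163) = (-24)²*394 + 1/(-581) = 576*394 - 1/581 = 226944 - 1/581 = 131854463/581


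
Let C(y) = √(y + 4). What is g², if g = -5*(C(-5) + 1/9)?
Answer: -2000/81 + 50*I/9 ≈ -24.691 + 5.5556*I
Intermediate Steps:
C(y) = √(4 + y)
g = -5/9 - 5*I (g = -5*(√(4 - 5) + 1/9) = -5*(√(-1) + ⅑) = -5*(I + ⅑) = -5*(⅑ + I) = -5/9 - 5*I ≈ -0.55556 - 5.0*I)
g² = (-5/9 - 5*I)²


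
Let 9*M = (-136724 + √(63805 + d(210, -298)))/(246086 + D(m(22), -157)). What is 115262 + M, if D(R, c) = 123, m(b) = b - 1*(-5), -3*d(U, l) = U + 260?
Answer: 255406739098/2215881 + √572835/6647643 ≈ 1.1526e+5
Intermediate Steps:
d(U, l) = -260/3 - U/3 (d(U, l) = -(U + 260)/3 = -(260 + U)/3 = -260/3 - U/3)
m(b) = 5 + b (m(b) = b + 5 = 5 + b)
M = -136724/2215881 + √572835/6647643 (M = ((-136724 + √(63805 + (-260/3 - ⅓*210)))/(246086 + 123))/9 = ((-136724 + √(63805 + (-260/3 - 70)))/246209)/9 = ((-136724 + √(63805 - 470/3))*(1/246209))/9 = ((-136724 + √(190945/3))*(1/246209))/9 = ((-136724 + √572835/3)*(1/246209))/9 = (-136724/246209 + √572835/738627)/9 = -136724/2215881 + √572835/6647643 ≈ -0.061588)
115262 + M = 115262 + (-136724/2215881 + √572835/6647643) = 255406739098/2215881 + √572835/6647643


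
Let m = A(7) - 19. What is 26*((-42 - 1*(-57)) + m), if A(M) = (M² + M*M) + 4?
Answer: 2548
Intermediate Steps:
A(M) = 4 + 2*M² (A(M) = (M² + M²) + 4 = 2*M² + 4 = 4 + 2*M²)
m = 83 (m = (4 + 2*7²) - 19 = (4 + 2*49) - 19 = (4 + 98) - 19 = 102 - 19 = 83)
26*((-42 - 1*(-57)) + m) = 26*((-42 - 1*(-57)) + 83) = 26*((-42 + 57) + 83) = 26*(15 + 83) = 26*98 = 2548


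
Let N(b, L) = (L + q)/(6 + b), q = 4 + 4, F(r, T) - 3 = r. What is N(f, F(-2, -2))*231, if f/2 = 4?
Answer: 297/2 ≈ 148.50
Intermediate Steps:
f = 8 (f = 2*4 = 8)
F(r, T) = 3 + r
q = 8
N(b, L) = (8 + L)/(6 + b) (N(b, L) = (L + 8)/(6 + b) = (8 + L)/(6 + b))
N(f, F(-2, -2))*231 = ((8 + (3 - 2))/(6 + 8))*231 = ((8 + 1)/14)*231 = ((1/14)*9)*231 = (9/14)*231 = 297/2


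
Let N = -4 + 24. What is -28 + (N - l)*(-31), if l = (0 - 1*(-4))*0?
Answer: -648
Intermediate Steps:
N = 20
l = 0 (l = (0 + 4)*0 = 4*0 = 0)
-28 + (N - l)*(-31) = -28 + (20 - 1*0)*(-31) = -28 + (20 + 0)*(-31) = -28 + 20*(-31) = -28 - 620 = -648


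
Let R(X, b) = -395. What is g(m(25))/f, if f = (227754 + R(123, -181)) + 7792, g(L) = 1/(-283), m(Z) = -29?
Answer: -1/66547733 ≈ -1.5027e-8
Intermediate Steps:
g(L) = -1/283
f = 235151 (f = (227754 - 395) + 7792 = 227359 + 7792 = 235151)
g(m(25))/f = -1/283/235151 = -1/283*1/235151 = -1/66547733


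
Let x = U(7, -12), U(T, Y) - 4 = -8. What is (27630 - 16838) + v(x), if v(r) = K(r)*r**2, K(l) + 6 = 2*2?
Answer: 10760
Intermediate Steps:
U(T, Y) = -4 (U(T, Y) = 4 - 8 = -4)
K(l) = -2 (K(l) = -6 + 2*2 = -6 + 4 = -2)
x = -4
v(r) = -2*r**2
(27630 - 16838) + v(x) = (27630 - 16838) - 2*(-4)**2 = 10792 - 2*16 = 10792 - 32 = 10760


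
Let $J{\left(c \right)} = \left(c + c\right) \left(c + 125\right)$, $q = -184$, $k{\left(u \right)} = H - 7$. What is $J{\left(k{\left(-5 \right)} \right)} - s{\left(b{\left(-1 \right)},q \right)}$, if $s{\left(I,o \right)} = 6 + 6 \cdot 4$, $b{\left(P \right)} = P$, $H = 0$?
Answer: $-1682$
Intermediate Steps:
$k{\left(u \right)} = -7$ ($k{\left(u \right)} = 0 - 7 = -7$)
$J{\left(c \right)} = 2 c \left(125 + c\right)$
$s{\left(I,o \right)} = 30$ ($s{\left(I,o \right)} = 6 + 24 = 30$)
$J{\left(k{\left(-5 \right)} \right)} - s{\left(b{\left(-1 \right)},q \right)} = 2 \left(-7\right) \left(125 - 7\right) - 30 = 2 \left(-7\right) 118 - 30 = -1652 - 30 = -1682$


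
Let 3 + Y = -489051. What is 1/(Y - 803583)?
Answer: -1/1292637 ≈ -7.7361e-7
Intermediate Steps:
Y = -489054 (Y = -3 - 489051 = -489054)
1/(Y - 803583) = 1/(-489054 - 803583) = 1/(-1292637) = -1/1292637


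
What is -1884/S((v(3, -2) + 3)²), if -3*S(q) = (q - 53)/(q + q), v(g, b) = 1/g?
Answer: -1130400/377 ≈ -2998.4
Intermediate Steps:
S(q) = -(-53 + q)/(6*q) (S(q) = -(q - 53)/(3*(q + q)) = -(-53 + q)/(3*(2*q)) = -(-53 + q)*1/(2*q)/3 = -(-53 + q)/(6*q))
-1884/S((v(3, -2) + 3)²) = -1884*6*(1/3 + 3)²/(53 - (1/3 + 3)²) = -1884*6*(⅓ + 3)²/(53 - (⅓ + 3)²) = -1884*200/(3*(53 - (10/3)²)) = -1884*200/(3*(53 - 1*100/9)) = -1884*200/(3*(53 - 100/9)) = -1884/((⅙)*(9/100)*(377/9)) = -1884/377/600 = -1884*600/377 = -1130400/377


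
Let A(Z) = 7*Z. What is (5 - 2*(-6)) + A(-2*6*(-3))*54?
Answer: 13625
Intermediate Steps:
(5 - 2*(-6)) + A(-2*6*(-3))*54 = (5 - 2*(-6)) + (7*(-2*6*(-3)))*54 = (5 + 12) + (7*(-12*(-3)))*54 = 17 + (7*36)*54 = 17 + 252*54 = 17 + 13608 = 13625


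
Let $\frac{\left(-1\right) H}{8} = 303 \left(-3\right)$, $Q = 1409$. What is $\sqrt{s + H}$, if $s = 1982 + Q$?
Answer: $\sqrt{10663} \approx 103.26$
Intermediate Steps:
$H = 7272$ ($H = - 8 \cdot 303 \left(-3\right) = \left(-8\right) \left(-909\right) = 7272$)
$s = 3391$ ($s = 1982 + 1409 = 3391$)
$\sqrt{s + H} = \sqrt{3391 + 7272} = \sqrt{10663}$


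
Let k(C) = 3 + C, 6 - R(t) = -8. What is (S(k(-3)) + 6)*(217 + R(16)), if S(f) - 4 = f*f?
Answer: 2310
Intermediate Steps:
R(t) = 14 (R(t) = 6 - 1*(-8) = 6 + 8 = 14)
S(f) = 4 + f² (S(f) = 4 + f*f = 4 + f²)
(S(k(-3)) + 6)*(217 + R(16)) = ((4 + (3 - 3)²) + 6)*(217 + 14) = ((4 + 0²) + 6)*231 = ((4 + 0) + 6)*231 = (4 + 6)*231 = 10*231 = 2310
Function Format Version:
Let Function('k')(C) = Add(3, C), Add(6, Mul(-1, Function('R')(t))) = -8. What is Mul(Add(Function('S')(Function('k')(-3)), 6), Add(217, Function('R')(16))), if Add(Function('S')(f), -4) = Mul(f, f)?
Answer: 2310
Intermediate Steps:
Function('R')(t) = 14 (Function('R')(t) = Add(6, Mul(-1, -8)) = Add(6, 8) = 14)
Function('S')(f) = Add(4, Pow(f, 2)) (Function('S')(f) = Add(4, Mul(f, f)) = Add(4, Pow(f, 2)))
Mul(Add(Function('S')(Function('k')(-3)), 6), Add(217, Function('R')(16))) = Mul(Add(Add(4, Pow(Add(3, -3), 2)), 6), Add(217, 14)) = Mul(Add(Add(4, Pow(0, 2)), 6), 231) = Mul(Add(Add(4, 0), 6), 231) = Mul(Add(4, 6), 231) = Mul(10, 231) = 2310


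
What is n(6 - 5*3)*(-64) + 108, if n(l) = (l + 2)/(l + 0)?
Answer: 524/9 ≈ 58.222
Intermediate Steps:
n(l) = (2 + l)/l
n(6 - 5*3)*(-64) + 108 = ((2 + (6 - 5*3))/(6 - 5*3))*(-64) + 108 = ((2 + (6 - 15))/(6 - 15))*(-64) + 108 = ((2 - 9)/(-9))*(-64) + 108 = -⅑*(-7)*(-64) + 108 = (7/9)*(-64) + 108 = -448/9 + 108 = 524/9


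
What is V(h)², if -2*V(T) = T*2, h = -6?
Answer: 36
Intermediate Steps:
V(T) = -T (V(T) = -T*2/2 = -T)
V(h)² = (-1*(-6))² = 6² = 36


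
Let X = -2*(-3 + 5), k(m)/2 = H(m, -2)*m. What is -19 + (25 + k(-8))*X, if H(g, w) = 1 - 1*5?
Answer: -375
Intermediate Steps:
H(g, w) = -4 (H(g, w) = 1 - 5 = -4)
k(m) = -8*m (k(m) = 2*(-4*m) = -8*m)
X = -4 (X = -2*2 = -4)
-19 + (25 + k(-8))*X = -19 + (25 - 8*(-8))*(-4) = -19 + (25 + 64)*(-4) = -19 + 89*(-4) = -19 - 356 = -375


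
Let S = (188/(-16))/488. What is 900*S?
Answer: -10575/488 ≈ -21.670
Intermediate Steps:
S = -47/1952 (S = (188*(-1/16))*(1/488) = -47/4*1/488 = -47/1952 ≈ -0.024078)
900*S = 900*(-47/1952) = -10575/488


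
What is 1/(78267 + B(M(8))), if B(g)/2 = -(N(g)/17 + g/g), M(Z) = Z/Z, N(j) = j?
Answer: 17/1330503 ≈ 1.2777e-5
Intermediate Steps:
M(Z) = 1
B(g) = -2 - 2*g/17 (B(g) = 2*(-(g/17 + g/g)) = 2*(-(g*(1/17) + 1)) = 2*(-(g/17 + 1)) = 2*(-(1 + g/17)) = 2*(-1 - g/17) = -2 - 2*g/17)
1/(78267 + B(M(8))) = 1/(78267 + (-2 - 2/17*1)) = 1/(78267 + (-2 - 2/17)) = 1/(78267 - 36/17) = 1/(1330503/17) = 17/1330503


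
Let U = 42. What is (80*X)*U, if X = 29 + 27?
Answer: 188160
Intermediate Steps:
X = 56
(80*X)*U = (80*56)*42 = 4480*42 = 188160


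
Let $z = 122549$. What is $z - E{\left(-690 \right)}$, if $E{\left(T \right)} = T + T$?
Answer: $123929$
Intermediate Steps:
$E{\left(T \right)} = 2 T$
$z - E{\left(-690 \right)} = 122549 - 2 \left(-690\right) = 122549 - -1380 = 122549 + 1380 = 123929$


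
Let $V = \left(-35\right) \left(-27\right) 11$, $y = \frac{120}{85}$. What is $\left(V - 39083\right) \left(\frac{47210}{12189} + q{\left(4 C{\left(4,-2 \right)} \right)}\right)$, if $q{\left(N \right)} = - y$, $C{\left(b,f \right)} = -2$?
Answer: $- \frac{860697376}{12189} \approx -70613.0$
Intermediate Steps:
$y = \frac{24}{17}$ ($y = 120 \cdot \frac{1}{85} = \frac{24}{17} \approx 1.4118$)
$V = 10395$ ($V = 945 \cdot 11 = 10395$)
$q{\left(N \right)} = - \frac{24}{17}$ ($q{\left(N \right)} = \left(-1\right) \frac{24}{17} = - \frac{24}{17}$)
$\left(V - 39083\right) \left(\frac{47210}{12189} + q{\left(4 C{\left(4,-2 \right)} \right)}\right) = \left(10395 - 39083\right) \left(\frac{47210}{12189} - \frac{24}{17}\right) = - 28688 \left(47210 \cdot \frac{1}{12189} - \frac{24}{17}\right) = - 28688 \left(\frac{47210}{12189} - \frac{24}{17}\right) = \left(-28688\right) \frac{30002}{12189} = - \frac{860697376}{12189}$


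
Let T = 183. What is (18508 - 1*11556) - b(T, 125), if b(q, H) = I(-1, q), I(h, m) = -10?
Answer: 6962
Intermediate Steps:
b(q, H) = -10
(18508 - 1*11556) - b(T, 125) = (18508 - 1*11556) - 1*(-10) = (18508 - 11556) + 10 = 6952 + 10 = 6962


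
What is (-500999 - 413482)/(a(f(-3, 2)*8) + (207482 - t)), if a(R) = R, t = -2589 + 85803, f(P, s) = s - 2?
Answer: -914481/124268 ≈ -7.3589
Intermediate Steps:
f(P, s) = -2 + s
t = 83214
(-500999 - 413482)/(a(f(-3, 2)*8) + (207482 - t)) = (-500999 - 413482)/((-2 + 2)*8 + (207482 - 1*83214)) = -914481/(0*8 + (207482 - 83214)) = -914481/(0 + 124268) = -914481/124268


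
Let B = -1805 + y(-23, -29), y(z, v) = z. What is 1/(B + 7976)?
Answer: 1/6148 ≈ 0.00016265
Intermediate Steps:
B = -1828 (B = -1805 - 23 = -1828)
1/(B + 7976) = 1/(-1828 + 7976) = 1/6148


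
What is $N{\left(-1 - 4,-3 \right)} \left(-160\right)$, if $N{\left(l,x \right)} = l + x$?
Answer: $1280$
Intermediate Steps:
$N{\left(-1 - 4,-3 \right)} \left(-160\right) = \left(\left(-1 - 4\right) - 3\right) \left(-160\right) = \left(-5 - 3\right) \left(-160\right) = \left(-8\right) \left(-160\right) = 1280$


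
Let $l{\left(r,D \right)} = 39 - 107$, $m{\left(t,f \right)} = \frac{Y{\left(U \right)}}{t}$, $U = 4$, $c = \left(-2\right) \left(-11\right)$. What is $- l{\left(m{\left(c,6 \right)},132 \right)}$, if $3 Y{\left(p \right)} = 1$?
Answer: $68$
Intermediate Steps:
$c = 22$
$Y{\left(p \right)} = \frac{1}{3}$ ($Y{\left(p \right)} = \frac{1}{3} \cdot 1 = \frac{1}{3}$)
$m{\left(t,f \right)} = \frac{1}{3 t}$
$l{\left(r,D \right)} = -68$ ($l{\left(r,D \right)} = 39 - 107 = -68$)
$- l{\left(m{\left(c,6 \right)},132 \right)} = \left(-1\right) \left(-68\right) = 68$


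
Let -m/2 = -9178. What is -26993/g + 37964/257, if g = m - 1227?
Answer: 643348155/4402153 ≈ 146.14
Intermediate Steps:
m = 18356 (m = -2*(-9178) = 18356)
g = 17129 (g = 18356 - 1227 = 17129)
-26993/g + 37964/257 = -26993/17129 + 37964/257 = 643348155/4402153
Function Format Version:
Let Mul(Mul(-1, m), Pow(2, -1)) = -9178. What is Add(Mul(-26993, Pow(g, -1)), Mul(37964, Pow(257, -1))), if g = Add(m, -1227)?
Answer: Rational(643348155, 4402153) ≈ 146.14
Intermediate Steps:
m = 18356 (m = Mul(-2, -9178) = 18356)
g = 17129 (g = Add(18356, -1227) = 17129)
Add(Mul(-26993, Pow(g, -1)), Mul(37964, Pow(257, -1))) = Add(Mul(-26993, Pow(17129, -1)), Mul(37964, Pow(257, -1))) = Add(Mul(-26993, Rational(1, 17129)), Mul(37964, Rational(1, 257))) = Add(Rational(-26993, 17129), Rational(37964, 257)) = Rational(643348155, 4402153)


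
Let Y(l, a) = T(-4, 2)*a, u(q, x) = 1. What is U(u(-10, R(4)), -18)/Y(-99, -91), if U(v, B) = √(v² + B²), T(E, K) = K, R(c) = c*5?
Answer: -5*√13/182 ≈ -0.099054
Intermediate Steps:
R(c) = 5*c
Y(l, a) = 2*a
U(v, B) = √(B² + v²)
U(u(-10, R(4)), -18)/Y(-99, -91) = √((-18)² + 1²)/((2*(-91))) = √(324 + 1)/(-182) = √325*(-1/182) = (5*√13)*(-1/182) = -5*√13/182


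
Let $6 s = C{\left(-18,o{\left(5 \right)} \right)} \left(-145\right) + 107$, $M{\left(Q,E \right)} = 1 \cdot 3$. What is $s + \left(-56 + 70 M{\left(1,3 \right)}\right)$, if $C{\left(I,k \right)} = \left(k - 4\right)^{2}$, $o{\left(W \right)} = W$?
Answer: $\frac{443}{3} \approx 147.67$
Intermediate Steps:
$M{\left(Q,E \right)} = 3$
$C{\left(I,k \right)} = \left(-4 + k\right)^{2}$
$s = - \frac{19}{3}$ ($s = \frac{\left(-4 + 5\right)^{2} \left(-145\right) + 107}{6} = \frac{1^{2} \left(-145\right) + 107}{6} = \frac{1 \left(-145\right) + 107}{6} = \frac{-145 + 107}{6} = \frac{1}{6} \left(-38\right) = - \frac{19}{3} \approx -6.3333$)
$s + \left(-56 + 70 M{\left(1,3 \right)}\right) = - \frac{19}{3} + \left(-56 + 70 \cdot 3\right) = - \frac{19}{3} + \left(-56 + 210\right) = - \frac{19}{3} + 154 = \frac{443}{3}$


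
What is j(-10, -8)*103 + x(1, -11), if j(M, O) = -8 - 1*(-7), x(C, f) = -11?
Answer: -114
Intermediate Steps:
j(M, O) = -1 (j(M, O) = -8 + 7 = -1)
j(-10, -8)*103 + x(1, -11) = -1*103 - 11 = -103 - 11 = -114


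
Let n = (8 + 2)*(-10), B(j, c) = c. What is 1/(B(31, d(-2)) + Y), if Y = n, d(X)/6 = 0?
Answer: -1/100 ≈ -0.010000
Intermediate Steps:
d(X) = 0 (d(X) = 6*0 = 0)
n = -100 (n = 10*(-10) = -100)
Y = -100
1/(B(31, d(-2)) + Y) = 1/(0 - 100) = 1/(-100) = -1/100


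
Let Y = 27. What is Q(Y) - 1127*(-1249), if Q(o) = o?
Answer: 1407650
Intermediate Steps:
Q(Y) - 1127*(-1249) = 27 - 1127*(-1249) = 27 + 1407623 = 1407650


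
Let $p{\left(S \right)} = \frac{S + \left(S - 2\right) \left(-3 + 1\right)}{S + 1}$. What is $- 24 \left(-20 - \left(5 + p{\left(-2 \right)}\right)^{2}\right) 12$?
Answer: $6048$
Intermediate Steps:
$p{\left(S \right)} = \frac{4 - S}{1 + S}$ ($p{\left(S \right)} = \frac{S + \left(-2 + S\right) \left(-2\right)}{1 + S} = \frac{S - \left(-4 + 2 S\right)}{1 + S} = \frac{4 - S}{1 + S}$)
$- 24 \left(-20 - \left(5 + p{\left(-2 \right)}\right)^{2}\right) 12 = - 24 \left(-20 - \left(5 + \frac{4 - -2}{1 - 2}\right)^{2}\right) 12 = - 24 \left(-20 - \left(5 + \frac{4 + 2}{-1}\right)^{2}\right) 12 = - 24 \left(-20 - \left(5 - 6\right)^{2}\right) 12 = - 24 \left(-20 - \left(-1\right)^{2}\right) 12 = - 24 \left(-20 - 1\right) 12 = \left(-24\right) \left(-21\right) 12 = 504 \cdot 12 = 6048$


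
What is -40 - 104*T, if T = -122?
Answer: 12648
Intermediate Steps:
-40 - 104*T = -40 - 104*(-122) = -40 + 12688 = 12648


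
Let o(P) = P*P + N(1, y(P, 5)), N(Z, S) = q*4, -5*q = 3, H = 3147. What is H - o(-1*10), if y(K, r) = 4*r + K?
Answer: 15247/5 ≈ 3049.4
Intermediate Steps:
q = -3/5 (q = -1/5*3 = -3/5 ≈ -0.60000)
y(K, r) = K + 4*r
N(Z, S) = -12/5 (N(Z, S) = -3/5*4 = -12/5)
o(P) = -12/5 + P**2 (o(P) = P*P - 12/5 = P**2 - 12/5 = -12/5 + P**2)
H - o(-1*10) = 3147 - (-12/5 + (-1*10)**2) = 3147 - (-12/5 + (-10)**2) = 3147 - (-12/5 + 100) = 3147 - 1*488/5 = 3147 - 488/5 = 15247/5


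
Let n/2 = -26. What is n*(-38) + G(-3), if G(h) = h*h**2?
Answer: 1949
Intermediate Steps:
G(h) = h**3
n = -52 (n = 2*(-26) = -52)
n*(-38) + G(-3) = -52*(-38) + (-3)**3 = 1976 - 27 = 1949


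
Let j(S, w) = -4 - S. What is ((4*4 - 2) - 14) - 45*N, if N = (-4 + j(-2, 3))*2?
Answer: 540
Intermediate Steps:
N = -12 (N = (-4 + (-4 - 1*(-2)))*2 = (-4 + (-4 + 2))*2 = (-4 - 2)*2 = -6*2 = -12)
((4*4 - 2) - 14) - 45*N = ((4*4 - 2) - 14) - 45*(-12) = ((16 - 2) - 14) + 540 = (14 - 14) + 540 = 0 + 540 = 540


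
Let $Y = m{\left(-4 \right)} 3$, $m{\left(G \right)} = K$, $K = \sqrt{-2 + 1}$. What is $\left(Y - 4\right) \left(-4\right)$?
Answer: $16 - 12 i \approx 16.0 - 12.0 i$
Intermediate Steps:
$K = i$ ($K = \sqrt{-1} = i \approx 1.0 i$)
$m{\left(G \right)} = i$
$Y = 3 i$ ($Y = i 3 = 3 i \approx 3.0 i$)
$\left(Y - 4\right) \left(-4\right) = \left(3 i - 4\right) \left(-4\right) = \left(-4 + 3 i\right) \left(-4\right) = 16 - 12 i$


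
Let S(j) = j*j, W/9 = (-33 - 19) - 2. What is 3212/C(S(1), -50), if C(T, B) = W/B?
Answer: 80300/243 ≈ 330.45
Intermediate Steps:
W = -486 (W = 9*((-33 - 19) - 2) = 9*(-52 - 2) = 9*(-54) = -486)
S(j) = j²
C(T, B) = -486/B
3212/C(S(1), -50) = 3212/((-486/(-50))) = 3212/((-486*(-1/50))) = 3212/(243/25) = 3212*(25/243) = 80300/243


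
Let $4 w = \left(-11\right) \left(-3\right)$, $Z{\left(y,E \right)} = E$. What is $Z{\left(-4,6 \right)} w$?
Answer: $\frac{99}{2} \approx 49.5$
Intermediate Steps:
$w = \frac{33}{4}$ ($w = \frac{\left(-11\right) \left(-3\right)}{4} = \frac{1}{4} \cdot 33 = \frac{33}{4} \approx 8.25$)
$Z{\left(-4,6 \right)} w = 6 \cdot \frac{33}{4} = \frac{99}{2}$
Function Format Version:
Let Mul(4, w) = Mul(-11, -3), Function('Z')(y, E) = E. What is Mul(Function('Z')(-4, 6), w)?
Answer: Rational(99, 2) ≈ 49.500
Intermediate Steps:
w = Rational(33, 4) (w = Mul(Rational(1, 4), Mul(-11, -3)) = Mul(Rational(1, 4), 33) = Rational(33, 4) ≈ 8.2500)
Mul(Function('Z')(-4, 6), w) = Mul(6, Rational(33, 4)) = Rational(99, 2)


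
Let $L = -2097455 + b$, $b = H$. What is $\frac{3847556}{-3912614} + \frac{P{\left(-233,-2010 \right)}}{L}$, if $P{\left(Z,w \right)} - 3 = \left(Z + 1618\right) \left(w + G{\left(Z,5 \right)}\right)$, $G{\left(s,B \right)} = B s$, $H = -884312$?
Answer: $\frac{2866351869478}{5833251654469} \approx 0.49138$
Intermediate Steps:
$b = -884312$
$P{\left(Z,w \right)} = 3 + \left(1618 + Z\right) \left(w + 5 Z\right)$ ($P{\left(Z,w \right)} = 3 + \left(Z + 1618\right) \left(w + 5 Z\right) = 3 + \left(1618 + Z\right) \left(w + 5 Z\right)$)
$L = -2981767$ ($L = -2097455 - 884312 = -2981767$)
$\frac{3847556}{-3912614} + \frac{P{\left(-233,-2010 \right)}}{L} = \frac{3847556}{-3912614} + \frac{3 + 5 \left(-233\right)^{2} + 1618 \left(-2010\right) + 8090 \left(-233\right) - -468330}{-2981767} = 3847556 \left(- \frac{1}{3912614}\right) + \left(3 + 5 \cdot 54289 - 3252180 - 1884970 + 468330\right) \left(- \frac{1}{2981767}\right) = - \frac{1923778}{1956307} + \left(3 + 271445 - 3252180 - 1884970 + 468330\right) \left(- \frac{1}{2981767}\right) = - \frac{1923778}{1956307} - - \frac{4397372}{2981767} = - \frac{1923778}{1956307} + \frac{4397372}{2981767} = \frac{2866351869478}{5833251654469}$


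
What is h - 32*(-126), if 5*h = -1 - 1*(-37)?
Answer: 20196/5 ≈ 4039.2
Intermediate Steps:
h = 36/5 (h = (-1 - 1*(-37))/5 = (-1 + 37)/5 = (⅕)*36 = 36/5 ≈ 7.2000)
h - 32*(-126) = 36/5 - 32*(-126) = 36/5 + 4032 = 20196/5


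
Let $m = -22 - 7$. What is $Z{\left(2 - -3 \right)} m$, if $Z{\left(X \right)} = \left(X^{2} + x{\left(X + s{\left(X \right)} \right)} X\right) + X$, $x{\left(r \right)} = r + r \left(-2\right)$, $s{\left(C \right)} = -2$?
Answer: $-435$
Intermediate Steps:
$m = -29$ ($m = -22 - 7 = -29$)
$x{\left(r \right)} = - r$ ($x{\left(r \right)} = r - 2 r = - r$)
$Z{\left(X \right)} = X + X^{2} + X \left(2 - X\right)$ ($Z{\left(X \right)} = \left(X^{2} + - (X - 2) X\right) + X = \left(X^{2} + - (-2 + X) X\right) + X = \left(X^{2} + \left(2 - X\right) X\right) + X = \left(X^{2} + X \left(2 - X\right)\right) + X = X + X^{2} + X \left(2 - X\right)$)
$Z{\left(2 - -3 \right)} m = 3 \left(2 - -3\right) \left(-29\right) = 3 \left(2 + 3\right) \left(-29\right) = 3 \cdot 5 \left(-29\right) = 15 \left(-29\right) = -435$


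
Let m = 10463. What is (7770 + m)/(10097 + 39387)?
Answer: 18233/49484 ≈ 0.36846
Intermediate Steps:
(7770 + m)/(10097 + 39387) = (7770 + 10463)/(10097 + 39387) = 18233/49484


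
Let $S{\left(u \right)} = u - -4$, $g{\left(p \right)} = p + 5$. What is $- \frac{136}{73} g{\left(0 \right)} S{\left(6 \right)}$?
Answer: $- \frac{6800}{73} \approx -93.151$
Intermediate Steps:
$g{\left(p \right)} = 5 + p$
$S{\left(u \right)} = 4 + u$ ($S{\left(u \right)} = u + 4 = 4 + u$)
$- \frac{136}{73} g{\left(0 \right)} S{\left(6 \right)} = - \frac{136}{73} \left(5 + 0\right) \left(4 + 6\right) = \left(-136\right) \frac{1}{73} \cdot 5 \cdot 10 = \left(- \frac{136}{73}\right) 5 \cdot 10 = \left(- \frac{680}{73}\right) 10 = - \frac{6800}{73}$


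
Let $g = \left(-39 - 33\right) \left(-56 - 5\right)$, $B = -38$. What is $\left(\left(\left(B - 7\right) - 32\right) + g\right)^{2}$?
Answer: $18619225$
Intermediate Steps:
$g = 4392$ ($g = \left(-72\right) \left(-61\right) = 4392$)
$\left(\left(\left(B - 7\right) - 32\right) + g\right)^{2} = \left(\left(\left(-38 - 7\right) - 32\right) + 4392\right)^{2} = \left(\left(-45 - 32\right) + 4392\right)^{2} = \left(-77 + 4392\right)^{2} = 4315^{2} = 18619225$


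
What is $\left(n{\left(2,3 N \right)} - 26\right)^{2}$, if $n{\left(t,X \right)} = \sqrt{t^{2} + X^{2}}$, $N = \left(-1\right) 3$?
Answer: $\left(26 - \sqrt{85}\right)^{2} \approx 281.58$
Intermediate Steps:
$N = -3$
$n{\left(t,X \right)} = \sqrt{X^{2} + t^{2}}$
$\left(n{\left(2,3 N \right)} - 26\right)^{2} = \left(\sqrt{\left(3 \left(-3\right)\right)^{2} + 2^{2}} - 26\right)^{2} = \left(\sqrt{\left(-9\right)^{2} + 4} - 26\right)^{2} = \left(\sqrt{81 + 4} - 26\right)^{2} = \left(\sqrt{85} - 26\right)^{2} = \left(-26 + \sqrt{85}\right)^{2}$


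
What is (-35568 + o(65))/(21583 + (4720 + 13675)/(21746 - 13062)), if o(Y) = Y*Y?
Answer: -1610548/1109143 ≈ -1.4521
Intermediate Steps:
o(Y) = Y²
(-35568 + o(65))/(21583 + (4720 + 13675)/(21746 - 13062)) = (-35568 + 65²)/(21583 + (4720 + 13675)/(21746 - 13062)) = (-35568 + 4225)/(21583 + 18395/8684) = -31343/(21583 + 18395*(1/8684)) = -31343/(21583 + 1415/668) = -31343/14418859/668 = -31343*668/14418859 = -1610548/1109143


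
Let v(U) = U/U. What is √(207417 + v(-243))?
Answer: √207418 ≈ 455.43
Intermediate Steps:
v(U) = 1
√(207417 + v(-243)) = √(207417 + 1) = √207418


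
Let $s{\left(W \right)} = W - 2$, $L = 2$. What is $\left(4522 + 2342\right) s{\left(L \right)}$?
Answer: $0$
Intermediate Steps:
$s{\left(W \right)} = -2 + W$ ($s{\left(W \right)} = W - 2 = -2 + W$)
$\left(4522 + 2342\right) s{\left(L \right)} = \left(4522 + 2342\right) \left(-2 + 2\right) = 6864 \cdot 0 = 0$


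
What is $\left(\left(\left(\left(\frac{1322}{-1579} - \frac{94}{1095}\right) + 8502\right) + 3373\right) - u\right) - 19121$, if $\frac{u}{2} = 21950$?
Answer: $- \frac{88433285746}{1729005} \approx -51147.0$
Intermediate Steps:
$u = 43900$ ($u = 2 \cdot 21950 = 43900$)
$\left(\left(\left(\left(\frac{1322}{-1579} - \frac{94}{1095}\right) + 8502\right) + 3373\right) - u\right) - 19121 = \left(\left(\left(\left(\frac{1322}{-1579} - \frac{94}{1095}\right) + 8502\right) + 3373\right) - 43900\right) - 19121 = \left(\left(\left(\left(1322 \left(- \frac{1}{1579}\right) - \frac{94}{1095}\right) + 8502\right) + 3373\right) - 43900\right) - 19121 = \left(\left(\left(\left(- \frac{1322}{1579} - \frac{94}{1095}\right) + 8502\right) + 3373\right) - 43900\right) - 19121 = \left(\left(\left(- \frac{1596016}{1729005} + 8502\right) + 3373\right) - 43900\right) - 19121 = \left(\left(\frac{14698404494}{1729005} + 3373\right) - 43900\right) - 19121 = \left(\frac{20530338359}{1729005} - 43900\right) - 19121 = - \frac{55372981141}{1729005} - 19121 = - \frac{88433285746}{1729005}$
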